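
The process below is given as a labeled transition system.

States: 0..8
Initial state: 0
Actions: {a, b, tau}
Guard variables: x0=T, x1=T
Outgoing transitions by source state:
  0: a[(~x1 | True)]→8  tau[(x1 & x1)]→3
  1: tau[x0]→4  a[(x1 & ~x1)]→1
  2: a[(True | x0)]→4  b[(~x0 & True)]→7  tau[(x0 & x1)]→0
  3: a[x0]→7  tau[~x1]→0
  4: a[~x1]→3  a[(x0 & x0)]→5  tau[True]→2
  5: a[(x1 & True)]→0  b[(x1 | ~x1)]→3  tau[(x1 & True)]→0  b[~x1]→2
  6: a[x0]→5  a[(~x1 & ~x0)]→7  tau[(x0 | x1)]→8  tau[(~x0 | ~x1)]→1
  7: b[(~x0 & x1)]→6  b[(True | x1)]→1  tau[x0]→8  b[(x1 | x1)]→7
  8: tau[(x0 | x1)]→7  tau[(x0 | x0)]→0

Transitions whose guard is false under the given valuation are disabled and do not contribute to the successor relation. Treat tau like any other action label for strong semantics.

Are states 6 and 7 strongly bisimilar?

Bisimulation quotient by refinement:
  P[0] = {{0,1,2,3,4,5,6,7,8}}
  P[1] = {{0,2,4,6},{1,8},{3},{5},{7}}
  P[2] = {{0},{1},{2},{3},{4},{5},{6},{7},{8}}
Fixed point at round 3; 9 class(es).
[6]={6}  [7]={7}

Answer: NOT BISIMILAR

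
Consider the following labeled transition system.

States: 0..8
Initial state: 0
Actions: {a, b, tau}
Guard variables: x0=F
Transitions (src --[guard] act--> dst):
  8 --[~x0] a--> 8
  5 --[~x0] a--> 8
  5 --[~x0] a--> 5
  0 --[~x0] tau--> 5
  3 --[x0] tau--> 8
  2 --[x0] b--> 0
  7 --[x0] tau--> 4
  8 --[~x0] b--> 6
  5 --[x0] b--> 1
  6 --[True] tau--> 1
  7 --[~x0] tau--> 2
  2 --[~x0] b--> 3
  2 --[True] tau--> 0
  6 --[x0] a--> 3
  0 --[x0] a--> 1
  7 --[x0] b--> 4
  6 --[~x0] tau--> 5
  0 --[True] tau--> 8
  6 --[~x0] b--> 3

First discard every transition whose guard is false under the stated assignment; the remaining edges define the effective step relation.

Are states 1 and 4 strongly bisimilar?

Answer: BISIMILAR

Analysis:
Refine partition for ~:
  round 0: {{0,1,2,3,4,5,6,7,8}}
  round 1: {{0,7},{1,3,4},{2,6},{5},{8}}
  round 2: {{0},{1,3,4},{2},{5},{6},{7},{8}}
Fixed point at round 3; 7 class(es).
[1]={1,3,4}  [4]={1,3,4}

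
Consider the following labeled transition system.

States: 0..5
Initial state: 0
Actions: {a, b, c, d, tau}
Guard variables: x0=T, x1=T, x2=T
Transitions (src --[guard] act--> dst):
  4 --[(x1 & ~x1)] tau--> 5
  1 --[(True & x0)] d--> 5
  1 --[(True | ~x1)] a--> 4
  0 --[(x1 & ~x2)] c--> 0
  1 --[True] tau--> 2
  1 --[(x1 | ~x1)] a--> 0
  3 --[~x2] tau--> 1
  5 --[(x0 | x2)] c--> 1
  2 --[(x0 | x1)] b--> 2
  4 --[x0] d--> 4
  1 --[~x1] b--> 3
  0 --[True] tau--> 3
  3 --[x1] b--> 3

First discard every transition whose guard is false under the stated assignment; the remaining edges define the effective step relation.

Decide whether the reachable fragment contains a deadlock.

Reachable = {0,3}
  0: tau→3  [1 exit(s)]
  3: b→3  [1 exit(s)]

Answer: DEADLOCK-FREE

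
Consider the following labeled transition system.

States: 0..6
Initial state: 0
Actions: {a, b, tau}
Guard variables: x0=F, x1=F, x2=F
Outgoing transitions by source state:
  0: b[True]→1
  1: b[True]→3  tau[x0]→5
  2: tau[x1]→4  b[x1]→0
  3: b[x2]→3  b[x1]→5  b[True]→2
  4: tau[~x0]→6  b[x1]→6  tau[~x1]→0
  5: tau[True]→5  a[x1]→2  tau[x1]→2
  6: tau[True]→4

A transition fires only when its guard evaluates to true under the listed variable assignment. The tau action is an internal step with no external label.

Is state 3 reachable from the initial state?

Answer: REACHABLE

Analysis:
After dropping false guards: 7 live edges.
Layer 0: {0}
Layer 1: {1}  cumulative {0,1}
Layer 2: {3}  cumulative {0,1,3}
Layer 3: {2}  cumulative {0,1,2,3}
Reachable = {0,1,2,3}
witness 3: b·b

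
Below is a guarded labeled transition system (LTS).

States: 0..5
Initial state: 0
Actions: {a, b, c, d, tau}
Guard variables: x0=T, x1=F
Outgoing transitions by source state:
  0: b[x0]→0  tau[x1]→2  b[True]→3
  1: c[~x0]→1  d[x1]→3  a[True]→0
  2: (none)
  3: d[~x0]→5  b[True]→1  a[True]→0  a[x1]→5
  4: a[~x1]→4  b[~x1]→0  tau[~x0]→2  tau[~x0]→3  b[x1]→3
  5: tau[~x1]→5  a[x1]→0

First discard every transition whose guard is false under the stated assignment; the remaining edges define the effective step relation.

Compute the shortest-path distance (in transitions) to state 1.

Breadth-first toward 1:
  depth 0: {0}
  depth 1: {3}
  depth 2: {1}
first hit 1 at d=2 via b·b

Answer: 2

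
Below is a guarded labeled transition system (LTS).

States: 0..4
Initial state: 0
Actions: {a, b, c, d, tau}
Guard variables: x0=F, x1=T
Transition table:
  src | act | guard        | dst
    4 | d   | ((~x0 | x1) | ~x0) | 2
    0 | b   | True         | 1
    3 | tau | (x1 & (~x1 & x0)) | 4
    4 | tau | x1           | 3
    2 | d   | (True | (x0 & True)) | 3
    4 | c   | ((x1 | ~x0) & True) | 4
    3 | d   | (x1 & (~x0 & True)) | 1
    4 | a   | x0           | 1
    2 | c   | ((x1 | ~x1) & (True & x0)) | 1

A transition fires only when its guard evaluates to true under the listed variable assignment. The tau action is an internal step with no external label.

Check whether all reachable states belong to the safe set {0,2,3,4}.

Safe = {0,2,3,4}
R = {0,1}
  0: ok
  1: outside
counterexample path to 1: b

Answer: INVARIANT VIOLATED at state 1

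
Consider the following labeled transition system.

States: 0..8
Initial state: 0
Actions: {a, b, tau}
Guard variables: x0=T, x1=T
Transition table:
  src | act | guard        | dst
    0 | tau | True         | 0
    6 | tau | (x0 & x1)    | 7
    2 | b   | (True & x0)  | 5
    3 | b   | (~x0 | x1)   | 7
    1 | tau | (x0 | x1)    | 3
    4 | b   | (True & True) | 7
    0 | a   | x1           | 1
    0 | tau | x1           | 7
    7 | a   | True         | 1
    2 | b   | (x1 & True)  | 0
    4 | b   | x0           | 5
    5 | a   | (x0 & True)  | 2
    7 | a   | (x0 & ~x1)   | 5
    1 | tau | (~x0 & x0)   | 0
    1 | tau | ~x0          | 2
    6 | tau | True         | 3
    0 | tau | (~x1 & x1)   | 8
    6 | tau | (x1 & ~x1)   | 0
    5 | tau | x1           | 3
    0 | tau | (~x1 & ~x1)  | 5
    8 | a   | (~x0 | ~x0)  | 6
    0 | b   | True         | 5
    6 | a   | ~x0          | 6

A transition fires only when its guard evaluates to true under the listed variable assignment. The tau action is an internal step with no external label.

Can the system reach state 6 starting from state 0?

Guard filter leaves 15 enabled edge(s).
L0 = {0}
L1 = {1,5,7}  total {0,1,5,7}
L2 = {2,3}  total {0,1,2,3,5,7}
Reachable = {0,1,2,3,5,7}

Answer: UNREACHABLE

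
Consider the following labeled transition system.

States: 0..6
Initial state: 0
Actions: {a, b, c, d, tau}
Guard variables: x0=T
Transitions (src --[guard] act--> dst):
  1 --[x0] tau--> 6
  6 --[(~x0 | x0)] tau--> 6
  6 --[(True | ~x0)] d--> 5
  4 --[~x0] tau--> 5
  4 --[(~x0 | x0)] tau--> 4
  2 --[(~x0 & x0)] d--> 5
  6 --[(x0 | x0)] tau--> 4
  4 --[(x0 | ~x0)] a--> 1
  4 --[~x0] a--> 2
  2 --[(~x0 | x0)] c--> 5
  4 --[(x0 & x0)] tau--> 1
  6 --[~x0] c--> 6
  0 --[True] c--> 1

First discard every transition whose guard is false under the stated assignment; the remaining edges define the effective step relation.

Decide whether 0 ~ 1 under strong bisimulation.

Answer: NOT BISIMILAR

Analysis:
Refine partition for ~:
  P[0] = {{0,1,2,3,4,5,6}}
  P[1] = {{0,2},{1},{3,5},{4},{6}}
  P[2] = {{0},{1},{2},{3,5},{4},{6}}
6 equivalence class(es) (converged in 3)
[0]={0}  [1]={1}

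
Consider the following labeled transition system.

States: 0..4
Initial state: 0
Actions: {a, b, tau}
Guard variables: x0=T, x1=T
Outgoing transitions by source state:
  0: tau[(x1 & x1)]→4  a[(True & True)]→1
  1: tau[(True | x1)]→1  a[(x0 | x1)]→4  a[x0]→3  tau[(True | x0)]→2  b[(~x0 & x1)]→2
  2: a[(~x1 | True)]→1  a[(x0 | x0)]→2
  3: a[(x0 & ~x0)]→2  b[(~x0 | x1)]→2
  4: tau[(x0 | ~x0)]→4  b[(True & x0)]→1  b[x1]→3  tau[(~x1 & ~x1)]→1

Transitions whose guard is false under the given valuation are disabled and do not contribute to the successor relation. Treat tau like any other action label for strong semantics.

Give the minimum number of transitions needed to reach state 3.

Layered search for 3:
  depth 0: {0}
  depth 1: {1,4}
  depth 2: {2,3}
3 enters at depth 2; path a·a

Answer: 2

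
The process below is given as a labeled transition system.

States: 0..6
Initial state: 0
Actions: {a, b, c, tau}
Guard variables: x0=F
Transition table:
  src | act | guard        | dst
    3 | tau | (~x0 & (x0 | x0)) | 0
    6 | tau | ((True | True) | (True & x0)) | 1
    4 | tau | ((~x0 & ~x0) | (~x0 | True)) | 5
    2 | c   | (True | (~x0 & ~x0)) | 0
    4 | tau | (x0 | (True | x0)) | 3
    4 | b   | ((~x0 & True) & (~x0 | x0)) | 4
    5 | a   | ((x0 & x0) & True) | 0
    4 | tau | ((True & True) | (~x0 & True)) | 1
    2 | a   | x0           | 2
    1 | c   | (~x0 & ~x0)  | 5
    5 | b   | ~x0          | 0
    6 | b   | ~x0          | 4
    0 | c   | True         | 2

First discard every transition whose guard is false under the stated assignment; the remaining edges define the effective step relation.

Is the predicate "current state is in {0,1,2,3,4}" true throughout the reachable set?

Answer: INVARIANT HOLDS

Working:
Inv-set: {0,1,2,3,4}
Reachable = {0,2}
  0: safe
  2: safe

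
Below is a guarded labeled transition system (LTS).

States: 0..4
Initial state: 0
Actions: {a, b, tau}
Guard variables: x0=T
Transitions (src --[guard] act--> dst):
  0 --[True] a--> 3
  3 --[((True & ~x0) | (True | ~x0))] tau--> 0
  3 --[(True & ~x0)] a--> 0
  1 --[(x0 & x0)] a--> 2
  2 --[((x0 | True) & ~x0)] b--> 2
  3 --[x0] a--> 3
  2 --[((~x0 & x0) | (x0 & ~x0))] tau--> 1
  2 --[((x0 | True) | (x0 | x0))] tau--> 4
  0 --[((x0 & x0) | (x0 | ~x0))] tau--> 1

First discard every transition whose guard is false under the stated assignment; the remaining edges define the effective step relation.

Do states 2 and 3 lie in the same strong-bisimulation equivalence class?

Refine partition for ~:
  round 0: {{0,1,2,3,4}}
  round 1: {{0,3},{1},{2},{4}}
  round 2: {{0},{1},{2},{3},{4}}
stable after 3 split(s): 5 block(s)
[2]={2}  [3]={3}

Answer: NOT BISIMILAR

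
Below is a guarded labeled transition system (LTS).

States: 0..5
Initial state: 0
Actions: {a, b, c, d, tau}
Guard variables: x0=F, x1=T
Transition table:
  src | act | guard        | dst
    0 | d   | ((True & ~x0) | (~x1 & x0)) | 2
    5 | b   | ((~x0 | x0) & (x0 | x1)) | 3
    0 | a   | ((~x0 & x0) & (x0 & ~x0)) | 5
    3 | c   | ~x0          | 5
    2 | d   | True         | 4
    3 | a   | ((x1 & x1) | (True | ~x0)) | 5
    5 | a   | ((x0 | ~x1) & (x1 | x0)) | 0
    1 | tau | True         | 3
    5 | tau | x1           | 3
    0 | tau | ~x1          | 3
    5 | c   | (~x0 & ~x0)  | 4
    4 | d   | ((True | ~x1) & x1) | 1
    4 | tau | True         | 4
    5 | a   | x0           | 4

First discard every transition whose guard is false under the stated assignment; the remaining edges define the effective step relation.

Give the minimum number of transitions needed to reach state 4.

BFS to 4:
  depth 0: {0}
  depth 1: {2}
  depth 2: {4}
4 enters at depth 2; path d·d

Answer: 2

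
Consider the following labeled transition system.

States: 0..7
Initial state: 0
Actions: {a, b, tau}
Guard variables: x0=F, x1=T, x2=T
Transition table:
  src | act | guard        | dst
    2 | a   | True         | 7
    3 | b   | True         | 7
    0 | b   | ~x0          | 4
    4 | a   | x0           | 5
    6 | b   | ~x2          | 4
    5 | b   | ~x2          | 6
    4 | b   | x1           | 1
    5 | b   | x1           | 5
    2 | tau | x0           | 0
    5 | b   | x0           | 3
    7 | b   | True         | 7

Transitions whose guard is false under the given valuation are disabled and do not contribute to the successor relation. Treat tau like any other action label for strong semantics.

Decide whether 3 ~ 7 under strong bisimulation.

Refine partition for ~:
  π0 = {{0,1,2,3,4,5,6,7}}
  π1 = {{0,3,4,5,7},{1,6},{2}}
  π2 = {{0,3,5,7},{1,6},{2},{4}}
  π3 = {{0},{1,6},{2},{3,5,7},{4}}
Fixed point at round 4; 5 class(es).
class of 3: {3,5,7}; class of 7: {3,5,7}

Answer: BISIMILAR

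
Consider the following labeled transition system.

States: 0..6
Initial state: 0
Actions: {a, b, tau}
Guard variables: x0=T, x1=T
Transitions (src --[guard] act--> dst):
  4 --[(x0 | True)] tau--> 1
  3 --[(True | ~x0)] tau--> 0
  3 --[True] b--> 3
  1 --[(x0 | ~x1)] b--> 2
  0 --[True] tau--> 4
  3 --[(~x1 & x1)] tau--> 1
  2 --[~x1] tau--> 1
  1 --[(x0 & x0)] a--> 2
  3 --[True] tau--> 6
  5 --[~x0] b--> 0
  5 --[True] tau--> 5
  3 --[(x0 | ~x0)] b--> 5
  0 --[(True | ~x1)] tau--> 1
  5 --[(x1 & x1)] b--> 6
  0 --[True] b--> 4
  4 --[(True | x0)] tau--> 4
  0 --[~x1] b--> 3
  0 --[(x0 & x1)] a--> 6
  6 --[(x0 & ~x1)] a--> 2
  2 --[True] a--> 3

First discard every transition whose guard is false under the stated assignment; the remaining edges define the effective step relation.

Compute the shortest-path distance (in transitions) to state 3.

Answer: 3

Working:
Layered search for 3:
  L0 = {0}
  L1 = {1,4,6}
  L2 = {2}
  L3 = {3}
first hit 3 at d=3 via tau·a·a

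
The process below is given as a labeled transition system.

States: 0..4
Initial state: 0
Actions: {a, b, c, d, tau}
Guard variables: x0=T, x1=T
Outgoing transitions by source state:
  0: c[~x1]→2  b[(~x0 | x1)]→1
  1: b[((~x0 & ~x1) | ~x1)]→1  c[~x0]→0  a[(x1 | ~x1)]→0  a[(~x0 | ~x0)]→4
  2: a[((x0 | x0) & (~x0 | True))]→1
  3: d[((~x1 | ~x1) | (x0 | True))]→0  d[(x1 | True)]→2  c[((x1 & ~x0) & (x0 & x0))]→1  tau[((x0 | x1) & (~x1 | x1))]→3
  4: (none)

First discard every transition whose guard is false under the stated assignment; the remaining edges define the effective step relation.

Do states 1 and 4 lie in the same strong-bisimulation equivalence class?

Bisimulation quotient by refinement:
  round 0: {{0,1,2,3,4}}
  round 1: {{0},{1,2},{3},{4}}
  round 2: {{0},{1},{2},{3},{4}}
stable after 3 split(s): 5 block(s)
1∈{1}, 4∈{4}

Answer: NOT BISIMILAR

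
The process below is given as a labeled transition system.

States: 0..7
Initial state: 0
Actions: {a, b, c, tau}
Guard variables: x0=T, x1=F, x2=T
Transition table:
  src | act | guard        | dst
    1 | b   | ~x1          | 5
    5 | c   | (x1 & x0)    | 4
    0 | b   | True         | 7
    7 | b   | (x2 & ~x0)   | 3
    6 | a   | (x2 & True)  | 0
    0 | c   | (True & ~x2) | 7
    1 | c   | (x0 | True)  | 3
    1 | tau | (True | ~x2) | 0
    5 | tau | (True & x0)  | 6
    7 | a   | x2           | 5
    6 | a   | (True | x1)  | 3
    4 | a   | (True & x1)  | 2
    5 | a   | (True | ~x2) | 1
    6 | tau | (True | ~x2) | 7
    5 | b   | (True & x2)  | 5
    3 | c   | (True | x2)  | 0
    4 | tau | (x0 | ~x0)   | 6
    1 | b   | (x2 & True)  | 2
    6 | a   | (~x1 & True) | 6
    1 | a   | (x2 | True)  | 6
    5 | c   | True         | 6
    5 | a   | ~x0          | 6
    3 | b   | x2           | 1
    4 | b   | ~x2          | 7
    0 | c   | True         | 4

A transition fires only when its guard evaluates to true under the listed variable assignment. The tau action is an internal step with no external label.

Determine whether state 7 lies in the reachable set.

After dropping false guards: 19 live edges.
Layer 0: {0}
Layer 1: {4,7}  now seen {0,4,7}
Layer 2: {5,6}  now seen {0,4,5,6,7}
Layer 3: {1,3}  now seen {0,1,3,4,5,6,7}
Layer 4: {2}  now seen {0,1,2,3,4,5,6,7}
Reach set: {0,1,2,3,4,5,6,7}
witness 7: b

Answer: REACHABLE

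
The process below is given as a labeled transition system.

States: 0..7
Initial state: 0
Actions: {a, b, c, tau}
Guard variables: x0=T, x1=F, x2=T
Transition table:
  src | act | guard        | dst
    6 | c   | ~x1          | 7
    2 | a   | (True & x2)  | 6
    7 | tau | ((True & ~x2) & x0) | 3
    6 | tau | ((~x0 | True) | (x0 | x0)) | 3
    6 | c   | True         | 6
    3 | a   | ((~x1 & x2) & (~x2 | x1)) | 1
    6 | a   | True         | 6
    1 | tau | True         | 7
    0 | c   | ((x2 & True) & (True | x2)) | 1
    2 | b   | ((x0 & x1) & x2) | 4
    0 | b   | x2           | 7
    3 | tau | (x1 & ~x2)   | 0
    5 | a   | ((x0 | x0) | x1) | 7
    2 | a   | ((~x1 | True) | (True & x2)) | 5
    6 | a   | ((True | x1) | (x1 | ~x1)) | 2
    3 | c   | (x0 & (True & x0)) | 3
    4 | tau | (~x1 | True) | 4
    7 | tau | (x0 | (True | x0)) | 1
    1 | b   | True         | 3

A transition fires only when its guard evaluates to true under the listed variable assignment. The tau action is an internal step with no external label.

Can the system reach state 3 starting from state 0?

Guard filter leaves 15 enabled edge(s).
depth 0: {0}
depth 1: {1,7}  now seen {0,1,7}
depth 2: {3}  now seen {0,1,3,7}
Reachable = {0,1,3,7}
trace reaching 3: c·b

Answer: REACHABLE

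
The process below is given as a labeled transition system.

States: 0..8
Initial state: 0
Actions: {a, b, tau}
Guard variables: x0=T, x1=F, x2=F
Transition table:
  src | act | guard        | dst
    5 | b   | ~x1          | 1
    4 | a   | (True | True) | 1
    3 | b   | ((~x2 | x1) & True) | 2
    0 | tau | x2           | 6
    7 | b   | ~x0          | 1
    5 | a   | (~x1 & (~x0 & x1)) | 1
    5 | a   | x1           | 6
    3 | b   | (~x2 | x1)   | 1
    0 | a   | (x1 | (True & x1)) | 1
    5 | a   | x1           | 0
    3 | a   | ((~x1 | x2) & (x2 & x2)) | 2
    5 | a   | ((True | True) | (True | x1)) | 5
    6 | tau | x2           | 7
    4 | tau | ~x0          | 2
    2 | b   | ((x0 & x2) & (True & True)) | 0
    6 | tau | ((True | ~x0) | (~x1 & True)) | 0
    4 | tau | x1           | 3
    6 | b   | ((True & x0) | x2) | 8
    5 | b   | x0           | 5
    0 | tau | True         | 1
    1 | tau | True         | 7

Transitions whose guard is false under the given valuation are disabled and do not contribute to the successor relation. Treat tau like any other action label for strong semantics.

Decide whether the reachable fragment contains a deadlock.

Reachable = {0,1,7}
  0: tau→1  [deg 1]
  1: tau→7  [deg 1]
  7: ∅  [deadlock]
Path to 7: tau·tau

Answer: DEADLOCK at state 7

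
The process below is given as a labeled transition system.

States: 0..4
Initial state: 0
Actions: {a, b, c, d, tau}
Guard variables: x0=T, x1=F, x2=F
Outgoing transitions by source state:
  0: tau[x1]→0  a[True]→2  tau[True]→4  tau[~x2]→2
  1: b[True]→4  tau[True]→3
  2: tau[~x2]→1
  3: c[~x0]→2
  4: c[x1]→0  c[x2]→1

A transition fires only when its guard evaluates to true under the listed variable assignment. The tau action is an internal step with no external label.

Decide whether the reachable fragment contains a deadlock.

Answer: DEADLOCK at state 3

Trace:
Reachable = {0,1,2,3,4}
  0: a→2  tau→2  tau→4  [3 out]
  1: b→4  tau→3  [2 out]
  2: tau→1  [1 out]
  3: ∅  [STUCK]
  4: ∅  [STUCK]
witness 3: a·tau·tau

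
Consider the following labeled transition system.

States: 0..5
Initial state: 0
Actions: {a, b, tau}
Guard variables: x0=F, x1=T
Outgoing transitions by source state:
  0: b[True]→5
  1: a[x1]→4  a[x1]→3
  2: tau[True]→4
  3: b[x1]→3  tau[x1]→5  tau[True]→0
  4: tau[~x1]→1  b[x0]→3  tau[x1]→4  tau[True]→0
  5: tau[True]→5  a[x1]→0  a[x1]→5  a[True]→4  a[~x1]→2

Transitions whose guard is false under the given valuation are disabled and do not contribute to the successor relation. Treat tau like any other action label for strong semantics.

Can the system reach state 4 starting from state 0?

Guard filter leaves 13 enabled edge(s).
depth 0: {0}
depth 1: {5}  total {0,5}
depth 2: {4}  total {0,4,5}
Reachable = {0,4,5}
Path to 4: b·a

Answer: REACHABLE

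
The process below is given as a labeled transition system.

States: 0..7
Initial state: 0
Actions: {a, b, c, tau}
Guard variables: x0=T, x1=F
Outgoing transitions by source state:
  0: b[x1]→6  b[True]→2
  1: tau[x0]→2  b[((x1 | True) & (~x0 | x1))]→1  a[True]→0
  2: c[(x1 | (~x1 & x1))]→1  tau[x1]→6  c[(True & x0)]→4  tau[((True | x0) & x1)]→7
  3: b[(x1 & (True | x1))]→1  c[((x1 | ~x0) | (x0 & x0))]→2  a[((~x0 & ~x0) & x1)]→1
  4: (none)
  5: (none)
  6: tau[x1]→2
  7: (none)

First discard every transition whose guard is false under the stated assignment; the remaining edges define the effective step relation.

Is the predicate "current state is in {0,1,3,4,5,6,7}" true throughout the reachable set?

Safe = {0,1,3,4,5,6,7}
R = {0,2,4}
  0: safe
  2: VIOLATES
  4: safe
reach 2 via b — violates

Answer: INVARIANT VIOLATED at state 2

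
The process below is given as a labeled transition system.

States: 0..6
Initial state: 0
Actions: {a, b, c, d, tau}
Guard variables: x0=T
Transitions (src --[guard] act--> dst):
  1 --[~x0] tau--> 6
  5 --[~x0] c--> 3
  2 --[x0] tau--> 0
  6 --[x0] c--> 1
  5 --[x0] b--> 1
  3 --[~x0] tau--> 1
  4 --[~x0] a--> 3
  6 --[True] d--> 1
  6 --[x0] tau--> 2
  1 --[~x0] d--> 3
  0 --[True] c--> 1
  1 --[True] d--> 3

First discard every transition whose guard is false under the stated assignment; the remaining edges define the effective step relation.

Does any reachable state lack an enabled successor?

Answer: DEADLOCK at state 3

Analysis:
Reachable = {0,1,3}
  0: c→1  [1 out]
  1: d→3  [1 out]
  3: ∅  [no exit]
Path to 3: c·d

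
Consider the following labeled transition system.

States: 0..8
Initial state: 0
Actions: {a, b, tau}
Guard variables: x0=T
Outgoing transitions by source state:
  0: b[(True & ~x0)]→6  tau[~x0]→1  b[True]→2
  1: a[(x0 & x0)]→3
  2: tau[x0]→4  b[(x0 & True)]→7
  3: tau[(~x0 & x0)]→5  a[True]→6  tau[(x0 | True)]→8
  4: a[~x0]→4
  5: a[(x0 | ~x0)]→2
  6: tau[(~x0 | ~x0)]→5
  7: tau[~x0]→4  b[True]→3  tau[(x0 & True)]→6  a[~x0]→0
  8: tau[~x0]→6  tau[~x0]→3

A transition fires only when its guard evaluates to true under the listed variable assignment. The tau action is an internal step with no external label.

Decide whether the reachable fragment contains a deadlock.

Answer: DEADLOCK at state 4

Trace:
Reach set: {0,2,3,4,6,7,8}
  0: b→2  [1 out]
  2: b→7  tau→4  [2 out]
  3: a→6  tau→8  [2 out]
  4: ∅  [STUCK]
  6: ∅  [STUCK]
  7: b→3  tau→6  [2 out]
  8: ∅  [STUCK]
witness 4: b·tau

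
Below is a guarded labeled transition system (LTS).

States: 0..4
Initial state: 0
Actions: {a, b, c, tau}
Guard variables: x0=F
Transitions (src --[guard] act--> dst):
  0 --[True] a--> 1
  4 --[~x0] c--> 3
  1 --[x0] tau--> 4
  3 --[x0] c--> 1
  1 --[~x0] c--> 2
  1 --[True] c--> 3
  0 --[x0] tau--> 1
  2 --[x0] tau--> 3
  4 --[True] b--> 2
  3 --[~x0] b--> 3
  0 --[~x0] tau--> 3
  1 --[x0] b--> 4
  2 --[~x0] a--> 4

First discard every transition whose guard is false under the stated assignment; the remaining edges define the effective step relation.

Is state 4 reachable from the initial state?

8 transition(s) survive guard evaluation.
depth 0: {0}
depth 1: {1,3}  total {0,1,3}
depth 2: {2}  total {0,1,2,3}
depth 3: {4}  total {0,1,2,3,4}
R = {0,1,2,3,4}
witness 4: a·c·a

Answer: REACHABLE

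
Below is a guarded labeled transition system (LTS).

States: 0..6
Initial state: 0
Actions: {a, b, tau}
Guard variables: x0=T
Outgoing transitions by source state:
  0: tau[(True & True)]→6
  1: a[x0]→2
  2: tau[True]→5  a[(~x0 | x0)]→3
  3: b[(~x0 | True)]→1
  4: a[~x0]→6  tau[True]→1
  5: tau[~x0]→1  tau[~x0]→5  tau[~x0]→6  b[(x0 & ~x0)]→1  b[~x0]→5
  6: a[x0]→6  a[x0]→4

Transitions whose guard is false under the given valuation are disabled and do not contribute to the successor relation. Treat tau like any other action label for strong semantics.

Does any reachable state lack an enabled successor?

R = {0,1,2,3,4,5,6}
  0: tau→6  [1 out]
  1: a→2  [1 out]
  2: a→3  tau→5  [2 out]
  3: b→1  [1 out]
  4: tau→1  [1 out]
  5: ∅  [no exit]
  6: a→4  a→6  [2 out]
trace reaching 5: tau·a·tau·a·tau

Answer: DEADLOCK at state 5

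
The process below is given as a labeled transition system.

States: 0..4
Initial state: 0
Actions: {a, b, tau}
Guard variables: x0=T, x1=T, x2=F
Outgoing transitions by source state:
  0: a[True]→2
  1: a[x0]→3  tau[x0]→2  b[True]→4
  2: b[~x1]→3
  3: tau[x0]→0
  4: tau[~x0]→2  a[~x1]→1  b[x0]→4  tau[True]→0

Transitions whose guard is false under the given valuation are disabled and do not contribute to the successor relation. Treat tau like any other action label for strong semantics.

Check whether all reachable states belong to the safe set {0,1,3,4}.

Allowed set {0,1,3,4}
Reachable = {0,2}
  0: ✓
  2: VIOLATES
counterexample path to 2: a

Answer: INVARIANT VIOLATED at state 2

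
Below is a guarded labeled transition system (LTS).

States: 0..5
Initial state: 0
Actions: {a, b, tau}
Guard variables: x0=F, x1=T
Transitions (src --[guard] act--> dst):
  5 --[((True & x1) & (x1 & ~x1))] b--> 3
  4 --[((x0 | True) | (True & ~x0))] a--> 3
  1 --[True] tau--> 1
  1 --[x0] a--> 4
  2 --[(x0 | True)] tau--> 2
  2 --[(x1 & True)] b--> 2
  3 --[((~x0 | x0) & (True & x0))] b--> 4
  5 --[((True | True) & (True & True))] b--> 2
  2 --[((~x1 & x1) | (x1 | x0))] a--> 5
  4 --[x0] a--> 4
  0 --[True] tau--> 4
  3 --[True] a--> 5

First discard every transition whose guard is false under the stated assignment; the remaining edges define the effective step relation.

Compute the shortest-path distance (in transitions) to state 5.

Breadth-first toward 5:
  depth 0: {0}
  depth 1: {4}
  depth 2: {3}
  depth 3: {5}
depth(5)=3, e.g. tau·a·a

Answer: 3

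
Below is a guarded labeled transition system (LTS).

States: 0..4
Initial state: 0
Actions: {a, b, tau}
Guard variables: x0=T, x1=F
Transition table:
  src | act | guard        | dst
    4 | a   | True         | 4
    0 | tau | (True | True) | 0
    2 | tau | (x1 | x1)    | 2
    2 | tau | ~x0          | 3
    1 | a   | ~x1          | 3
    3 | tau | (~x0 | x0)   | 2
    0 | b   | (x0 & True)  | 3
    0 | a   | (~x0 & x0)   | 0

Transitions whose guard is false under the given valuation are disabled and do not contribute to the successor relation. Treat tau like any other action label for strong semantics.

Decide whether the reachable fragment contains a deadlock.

Reach set: {0,2,3}
  0: b→3  tau→0  [2 exit(s)]
  2: ∅  [no exit]
  3: tau→2  [1 exit(s)]
witness 2: b·tau

Answer: DEADLOCK at state 2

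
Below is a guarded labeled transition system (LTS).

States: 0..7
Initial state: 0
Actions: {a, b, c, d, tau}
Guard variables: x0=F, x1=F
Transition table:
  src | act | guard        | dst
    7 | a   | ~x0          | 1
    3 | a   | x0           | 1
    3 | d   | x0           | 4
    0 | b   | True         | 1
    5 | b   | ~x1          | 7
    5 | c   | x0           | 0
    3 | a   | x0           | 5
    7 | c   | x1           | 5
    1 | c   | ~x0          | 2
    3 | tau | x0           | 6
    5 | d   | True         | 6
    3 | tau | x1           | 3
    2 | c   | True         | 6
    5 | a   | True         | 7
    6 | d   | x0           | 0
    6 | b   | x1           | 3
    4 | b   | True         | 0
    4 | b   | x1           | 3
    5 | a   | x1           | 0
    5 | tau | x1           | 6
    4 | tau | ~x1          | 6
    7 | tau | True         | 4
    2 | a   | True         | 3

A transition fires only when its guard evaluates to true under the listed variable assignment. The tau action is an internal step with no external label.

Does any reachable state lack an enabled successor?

Answer: DEADLOCK at state 3

Trace:
Reach set: {0,1,2,3,6}
  0: b→1  [deg 1]
  1: c→2  [deg 1]
  2: a→3  c→6  [deg 2]
  3: ∅  [STUCK]
  6: ∅  [STUCK]
Path to 3: b·c·a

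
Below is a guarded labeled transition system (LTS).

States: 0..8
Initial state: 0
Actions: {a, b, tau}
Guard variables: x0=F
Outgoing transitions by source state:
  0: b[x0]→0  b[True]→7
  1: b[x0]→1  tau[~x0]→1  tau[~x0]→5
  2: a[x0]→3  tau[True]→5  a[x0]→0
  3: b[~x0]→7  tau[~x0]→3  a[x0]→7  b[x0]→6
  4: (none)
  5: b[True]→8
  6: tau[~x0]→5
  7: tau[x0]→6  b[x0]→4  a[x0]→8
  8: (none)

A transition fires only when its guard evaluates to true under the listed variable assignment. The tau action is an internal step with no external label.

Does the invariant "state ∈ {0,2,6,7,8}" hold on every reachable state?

Safe = {0,2,6,7,8}
Reach set: {0,7}
  0: ✓
  7: ✓

Answer: INVARIANT HOLDS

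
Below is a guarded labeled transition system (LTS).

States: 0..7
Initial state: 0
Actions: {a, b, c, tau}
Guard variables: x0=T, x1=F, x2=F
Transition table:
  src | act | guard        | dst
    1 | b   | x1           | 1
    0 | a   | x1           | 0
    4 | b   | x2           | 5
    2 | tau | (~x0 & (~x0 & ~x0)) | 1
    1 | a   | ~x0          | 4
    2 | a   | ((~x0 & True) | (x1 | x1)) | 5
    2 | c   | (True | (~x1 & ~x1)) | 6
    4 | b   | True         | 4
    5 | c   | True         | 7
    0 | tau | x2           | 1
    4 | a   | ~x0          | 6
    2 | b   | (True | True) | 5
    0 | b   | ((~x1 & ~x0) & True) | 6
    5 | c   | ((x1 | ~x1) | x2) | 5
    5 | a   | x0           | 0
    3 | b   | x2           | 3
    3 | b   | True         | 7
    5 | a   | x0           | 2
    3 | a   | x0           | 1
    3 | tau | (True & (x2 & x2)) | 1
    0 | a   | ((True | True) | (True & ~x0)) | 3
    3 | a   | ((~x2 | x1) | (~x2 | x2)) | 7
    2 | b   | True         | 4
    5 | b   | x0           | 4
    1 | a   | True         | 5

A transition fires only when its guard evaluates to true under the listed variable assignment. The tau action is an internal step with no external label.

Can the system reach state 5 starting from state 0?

After dropping false guards: 14 live edges.
Layer 0: {0}
Layer 1: {3}  total {0,3}
Layer 2: {1,7}  total {0,1,3,7}
Layer 3: {5}  total {0,1,3,5,7}
Layer 4: {2,4}  total {0,1,2,3,4,5,7}
Layer 5: {6}  total {0,1,2,3,4,5,6,7}
Reach set: {0,1,2,3,4,5,6,7}
Path to 5: a·a·a

Answer: REACHABLE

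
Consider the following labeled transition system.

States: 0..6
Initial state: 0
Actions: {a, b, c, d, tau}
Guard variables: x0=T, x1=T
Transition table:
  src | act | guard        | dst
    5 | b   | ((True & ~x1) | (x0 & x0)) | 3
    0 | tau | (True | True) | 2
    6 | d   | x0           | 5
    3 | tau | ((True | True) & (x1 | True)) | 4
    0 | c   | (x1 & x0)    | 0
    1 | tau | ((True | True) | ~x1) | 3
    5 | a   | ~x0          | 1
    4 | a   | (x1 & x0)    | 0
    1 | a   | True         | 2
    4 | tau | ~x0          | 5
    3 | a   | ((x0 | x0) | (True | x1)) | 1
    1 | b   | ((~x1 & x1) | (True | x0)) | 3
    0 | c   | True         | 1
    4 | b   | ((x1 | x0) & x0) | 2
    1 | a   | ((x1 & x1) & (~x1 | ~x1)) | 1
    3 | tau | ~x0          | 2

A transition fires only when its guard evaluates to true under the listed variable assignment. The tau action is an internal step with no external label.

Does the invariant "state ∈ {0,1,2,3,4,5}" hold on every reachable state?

Safe = {0,1,2,3,4,5}
R = {0,1,2,3,4}
  0: ok
  1: ok
  2: ok
  3: ok
  4: ok

Answer: INVARIANT HOLDS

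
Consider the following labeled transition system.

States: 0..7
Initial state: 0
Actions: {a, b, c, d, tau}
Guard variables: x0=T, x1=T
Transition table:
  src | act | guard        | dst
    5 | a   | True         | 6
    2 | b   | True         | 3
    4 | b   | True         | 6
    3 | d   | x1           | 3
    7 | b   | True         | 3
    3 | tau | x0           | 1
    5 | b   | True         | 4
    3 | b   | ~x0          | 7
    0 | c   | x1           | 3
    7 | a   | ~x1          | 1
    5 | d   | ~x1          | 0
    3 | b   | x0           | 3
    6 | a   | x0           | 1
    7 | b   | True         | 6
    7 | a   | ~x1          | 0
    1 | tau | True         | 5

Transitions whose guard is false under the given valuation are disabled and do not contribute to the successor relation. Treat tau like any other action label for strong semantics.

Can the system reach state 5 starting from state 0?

Answer: REACHABLE

Working:
Guard filter leaves 12 enabled edge(s).
L0 = {0}
L1 = {3}  now seen {0,3}
L2 = {1}  now seen {0,1,3}
L3 = {5}  now seen {0,1,3,5}
L4 = {4,6}  now seen {0,1,3,4,5,6}
R = {0,1,3,4,5,6}
Path to 5: c·tau·tau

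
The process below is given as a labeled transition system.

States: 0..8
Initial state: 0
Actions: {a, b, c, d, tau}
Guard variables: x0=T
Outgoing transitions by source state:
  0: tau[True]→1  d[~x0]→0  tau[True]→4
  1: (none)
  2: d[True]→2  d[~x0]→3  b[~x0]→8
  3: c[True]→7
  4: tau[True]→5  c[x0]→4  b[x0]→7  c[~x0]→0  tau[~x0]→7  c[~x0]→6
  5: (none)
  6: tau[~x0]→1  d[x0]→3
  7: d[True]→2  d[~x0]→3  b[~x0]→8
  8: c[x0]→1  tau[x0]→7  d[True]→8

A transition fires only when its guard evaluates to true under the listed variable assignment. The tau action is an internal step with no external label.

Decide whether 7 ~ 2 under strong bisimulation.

Answer: BISIMILAR

Analysis:
Bisimulation quotient by refinement:
  round 0: {{0,1,2,3,4,5,6,7,8}}
  round 1: {{0},{1,5},{2,6,7},{3},{4},{8}}
  round 2: {{0},{1,5},{2,7},{3},{4},{6},{8}}
7 equivalence class(es) (converged in 3)
[7]={2,7}  [2]={2,7}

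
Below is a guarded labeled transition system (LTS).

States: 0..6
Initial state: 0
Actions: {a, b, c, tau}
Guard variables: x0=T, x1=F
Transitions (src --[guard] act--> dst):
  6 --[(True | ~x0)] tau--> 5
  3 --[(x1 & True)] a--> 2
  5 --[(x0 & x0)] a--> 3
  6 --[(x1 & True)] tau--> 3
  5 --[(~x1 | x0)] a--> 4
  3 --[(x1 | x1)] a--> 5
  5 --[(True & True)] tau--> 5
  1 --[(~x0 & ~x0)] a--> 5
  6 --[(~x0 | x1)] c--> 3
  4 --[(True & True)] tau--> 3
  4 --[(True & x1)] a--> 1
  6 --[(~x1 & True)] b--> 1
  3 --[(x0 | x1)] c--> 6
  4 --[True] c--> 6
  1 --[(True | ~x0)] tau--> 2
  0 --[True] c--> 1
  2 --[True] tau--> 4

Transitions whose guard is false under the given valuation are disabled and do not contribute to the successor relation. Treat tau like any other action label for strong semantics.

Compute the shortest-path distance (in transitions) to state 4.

Answer: 3

Analysis:
Breadth-first toward 4:
  L0 = {0}
  L1 = {1}
  L2 = {2}
  L3 = {4}
4 enters at depth 3; path c·tau·tau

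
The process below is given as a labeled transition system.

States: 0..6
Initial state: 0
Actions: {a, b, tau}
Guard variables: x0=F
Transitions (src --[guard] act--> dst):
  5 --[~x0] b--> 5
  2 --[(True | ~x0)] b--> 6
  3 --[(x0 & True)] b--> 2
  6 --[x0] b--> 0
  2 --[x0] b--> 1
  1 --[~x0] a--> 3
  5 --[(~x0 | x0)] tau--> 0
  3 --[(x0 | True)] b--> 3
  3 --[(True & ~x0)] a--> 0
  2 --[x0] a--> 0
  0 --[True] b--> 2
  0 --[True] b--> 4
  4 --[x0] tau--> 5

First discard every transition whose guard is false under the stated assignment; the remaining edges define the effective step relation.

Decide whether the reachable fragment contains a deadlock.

Reachable = {0,2,4,6}
  0: b→2  b→4  [2 exit(s)]
  2: b→6  [1 exit(s)]
  4: ∅  [deadlock]
  6: ∅  [deadlock]
Path to 4: b

Answer: DEADLOCK at state 4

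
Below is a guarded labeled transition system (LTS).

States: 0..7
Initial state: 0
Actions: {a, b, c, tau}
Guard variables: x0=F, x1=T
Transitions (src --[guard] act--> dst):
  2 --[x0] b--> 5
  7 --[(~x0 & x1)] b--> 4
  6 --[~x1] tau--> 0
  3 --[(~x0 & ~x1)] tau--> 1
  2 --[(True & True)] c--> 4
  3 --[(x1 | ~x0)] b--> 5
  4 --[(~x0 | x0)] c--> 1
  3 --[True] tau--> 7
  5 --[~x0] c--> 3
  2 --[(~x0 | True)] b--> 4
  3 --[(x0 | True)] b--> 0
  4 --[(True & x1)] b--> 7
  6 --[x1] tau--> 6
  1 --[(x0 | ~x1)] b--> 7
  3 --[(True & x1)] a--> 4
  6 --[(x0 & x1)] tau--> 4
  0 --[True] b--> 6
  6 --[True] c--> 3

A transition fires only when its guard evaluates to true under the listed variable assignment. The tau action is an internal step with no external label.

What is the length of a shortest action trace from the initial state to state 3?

Layered search for 3:
  L0 = {0}
  L1 = {6}
  L2 = {3}
3 enters at depth 2; path b·c

Answer: 2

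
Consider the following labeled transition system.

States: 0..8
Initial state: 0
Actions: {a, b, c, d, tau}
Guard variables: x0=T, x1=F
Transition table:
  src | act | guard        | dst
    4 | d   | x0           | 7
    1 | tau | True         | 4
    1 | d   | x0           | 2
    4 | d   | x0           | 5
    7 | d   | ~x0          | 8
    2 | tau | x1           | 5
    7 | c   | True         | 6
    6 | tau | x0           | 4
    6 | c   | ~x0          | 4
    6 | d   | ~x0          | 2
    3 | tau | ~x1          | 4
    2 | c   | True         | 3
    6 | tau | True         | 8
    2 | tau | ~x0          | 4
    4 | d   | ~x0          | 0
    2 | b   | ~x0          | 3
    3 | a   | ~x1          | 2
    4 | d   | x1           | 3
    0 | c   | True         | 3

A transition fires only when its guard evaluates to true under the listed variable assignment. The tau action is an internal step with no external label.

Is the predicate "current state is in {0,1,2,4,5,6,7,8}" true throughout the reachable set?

Answer: INVARIANT VIOLATED at state 3

Working:
Safe = {0,1,2,4,5,6,7,8}
Reachable = {0,2,3,4,5,6,7,8}
  0: ✓
  2: ✓
  3: outside
  4: ✓
  5: ✓
  6: ✓
  7: ✓
  8: ✓
reach 3 via c — violates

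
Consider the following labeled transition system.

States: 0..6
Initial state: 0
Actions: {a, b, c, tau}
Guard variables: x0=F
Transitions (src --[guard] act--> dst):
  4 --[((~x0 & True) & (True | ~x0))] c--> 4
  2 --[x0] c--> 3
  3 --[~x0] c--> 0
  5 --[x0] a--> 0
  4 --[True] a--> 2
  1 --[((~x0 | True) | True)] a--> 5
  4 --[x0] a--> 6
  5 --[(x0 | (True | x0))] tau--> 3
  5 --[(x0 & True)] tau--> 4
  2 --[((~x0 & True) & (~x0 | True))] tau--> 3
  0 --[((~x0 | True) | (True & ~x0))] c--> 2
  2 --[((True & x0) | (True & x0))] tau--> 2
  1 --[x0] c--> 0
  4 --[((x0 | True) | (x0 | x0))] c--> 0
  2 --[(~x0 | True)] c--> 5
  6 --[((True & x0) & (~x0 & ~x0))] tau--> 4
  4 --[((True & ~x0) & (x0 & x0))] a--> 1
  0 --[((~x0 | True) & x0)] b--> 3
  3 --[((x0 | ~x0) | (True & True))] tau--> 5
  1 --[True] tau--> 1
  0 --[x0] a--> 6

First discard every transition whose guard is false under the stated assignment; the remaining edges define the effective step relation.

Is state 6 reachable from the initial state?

Guard filter leaves 11 enabled edge(s).
Layer 0: {0}
Layer 1: {2}  total {0,2}
Layer 2: {3,5}  total {0,2,3,5}
Reach set: {0,2,3,5}

Answer: UNREACHABLE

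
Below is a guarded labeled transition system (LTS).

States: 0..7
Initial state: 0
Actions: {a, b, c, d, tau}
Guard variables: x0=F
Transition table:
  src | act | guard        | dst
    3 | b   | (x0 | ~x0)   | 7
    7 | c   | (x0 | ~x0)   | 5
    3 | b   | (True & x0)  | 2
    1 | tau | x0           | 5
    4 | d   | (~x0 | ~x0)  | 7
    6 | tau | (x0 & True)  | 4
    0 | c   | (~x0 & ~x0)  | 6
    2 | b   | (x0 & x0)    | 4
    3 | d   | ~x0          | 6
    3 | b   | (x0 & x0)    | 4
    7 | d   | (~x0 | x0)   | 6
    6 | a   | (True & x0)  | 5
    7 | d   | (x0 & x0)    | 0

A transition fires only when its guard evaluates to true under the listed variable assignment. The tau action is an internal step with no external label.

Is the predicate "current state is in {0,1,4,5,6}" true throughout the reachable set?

Answer: INVARIANT HOLDS

Working:
Safe = {0,1,4,5,6}
R = {0,6}
  0: ok
  6: ok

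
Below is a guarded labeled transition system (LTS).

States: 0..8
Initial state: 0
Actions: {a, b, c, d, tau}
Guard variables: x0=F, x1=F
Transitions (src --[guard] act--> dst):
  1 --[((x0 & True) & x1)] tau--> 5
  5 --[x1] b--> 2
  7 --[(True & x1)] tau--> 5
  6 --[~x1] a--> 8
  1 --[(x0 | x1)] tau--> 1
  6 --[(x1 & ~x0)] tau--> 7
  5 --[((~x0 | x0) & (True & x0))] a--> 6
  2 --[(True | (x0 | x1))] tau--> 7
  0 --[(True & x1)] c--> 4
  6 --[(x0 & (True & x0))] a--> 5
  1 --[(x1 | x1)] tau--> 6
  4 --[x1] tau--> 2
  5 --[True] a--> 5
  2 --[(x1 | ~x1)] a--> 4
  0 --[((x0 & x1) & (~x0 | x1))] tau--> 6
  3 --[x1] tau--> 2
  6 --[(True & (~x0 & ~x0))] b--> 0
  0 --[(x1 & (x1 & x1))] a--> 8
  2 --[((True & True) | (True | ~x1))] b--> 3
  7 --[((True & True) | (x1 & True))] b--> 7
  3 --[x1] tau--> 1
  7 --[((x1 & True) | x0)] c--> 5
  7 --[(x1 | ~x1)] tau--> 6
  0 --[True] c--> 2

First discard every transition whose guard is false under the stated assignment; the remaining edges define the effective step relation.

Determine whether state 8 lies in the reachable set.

Guard filter leaves 9 enabled edge(s).
L0 = {0}
L1 = {2}  now seen {0,2}
L2 = {3,4,7}  now seen {0,2,3,4,7}
L3 = {6}  now seen {0,2,3,4,6,7}
L4 = {8}  now seen {0,2,3,4,6,7,8}
Reach set: {0,2,3,4,6,7,8}
Path to 8: c·tau·tau·a

Answer: REACHABLE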